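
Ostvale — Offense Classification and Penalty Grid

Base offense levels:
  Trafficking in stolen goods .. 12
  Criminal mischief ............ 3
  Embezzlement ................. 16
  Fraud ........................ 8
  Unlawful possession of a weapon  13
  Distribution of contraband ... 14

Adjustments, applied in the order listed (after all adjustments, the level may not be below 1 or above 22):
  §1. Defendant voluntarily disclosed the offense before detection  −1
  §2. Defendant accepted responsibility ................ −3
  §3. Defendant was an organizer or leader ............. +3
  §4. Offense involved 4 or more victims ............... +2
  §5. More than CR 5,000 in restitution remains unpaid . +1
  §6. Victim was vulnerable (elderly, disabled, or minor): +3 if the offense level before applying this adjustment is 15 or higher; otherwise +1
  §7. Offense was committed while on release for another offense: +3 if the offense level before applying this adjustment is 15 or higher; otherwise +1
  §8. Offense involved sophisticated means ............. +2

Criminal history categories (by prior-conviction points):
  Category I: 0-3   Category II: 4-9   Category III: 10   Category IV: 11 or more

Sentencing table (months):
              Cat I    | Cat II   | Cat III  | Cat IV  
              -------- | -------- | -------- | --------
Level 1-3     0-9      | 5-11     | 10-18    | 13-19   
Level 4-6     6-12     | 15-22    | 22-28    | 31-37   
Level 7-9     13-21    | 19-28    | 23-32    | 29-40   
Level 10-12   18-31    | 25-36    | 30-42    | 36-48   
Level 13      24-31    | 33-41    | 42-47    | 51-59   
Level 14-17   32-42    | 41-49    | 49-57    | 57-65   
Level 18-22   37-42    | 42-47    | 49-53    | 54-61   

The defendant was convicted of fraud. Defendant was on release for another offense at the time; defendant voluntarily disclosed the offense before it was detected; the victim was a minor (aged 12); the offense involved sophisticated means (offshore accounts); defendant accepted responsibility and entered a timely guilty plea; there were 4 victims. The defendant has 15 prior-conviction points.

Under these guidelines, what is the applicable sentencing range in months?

Base offense level for fraud: 8.
§1 applies: 8 − 1 = 7.
§2 applies: 7 − 3 = 4.
§3 does not apply.
§4 applies: 4 + 2 = 6.
§6 applies (level before this adjustment is 6 < 15, so +1): 6 + 1 = 7.
§7 applies (level before this adjustment is 7 < 15, so +1): 7 + 1 = 8.
§8 applies: 8 + 2 = 10.
Final offense level: 10.
Criminal history: 15 prior points → Category IV (11+).
Level 10 falls in the 10-12 band.
Grid: Level 10-12 × Category IV = 36-48 months.

36-48 months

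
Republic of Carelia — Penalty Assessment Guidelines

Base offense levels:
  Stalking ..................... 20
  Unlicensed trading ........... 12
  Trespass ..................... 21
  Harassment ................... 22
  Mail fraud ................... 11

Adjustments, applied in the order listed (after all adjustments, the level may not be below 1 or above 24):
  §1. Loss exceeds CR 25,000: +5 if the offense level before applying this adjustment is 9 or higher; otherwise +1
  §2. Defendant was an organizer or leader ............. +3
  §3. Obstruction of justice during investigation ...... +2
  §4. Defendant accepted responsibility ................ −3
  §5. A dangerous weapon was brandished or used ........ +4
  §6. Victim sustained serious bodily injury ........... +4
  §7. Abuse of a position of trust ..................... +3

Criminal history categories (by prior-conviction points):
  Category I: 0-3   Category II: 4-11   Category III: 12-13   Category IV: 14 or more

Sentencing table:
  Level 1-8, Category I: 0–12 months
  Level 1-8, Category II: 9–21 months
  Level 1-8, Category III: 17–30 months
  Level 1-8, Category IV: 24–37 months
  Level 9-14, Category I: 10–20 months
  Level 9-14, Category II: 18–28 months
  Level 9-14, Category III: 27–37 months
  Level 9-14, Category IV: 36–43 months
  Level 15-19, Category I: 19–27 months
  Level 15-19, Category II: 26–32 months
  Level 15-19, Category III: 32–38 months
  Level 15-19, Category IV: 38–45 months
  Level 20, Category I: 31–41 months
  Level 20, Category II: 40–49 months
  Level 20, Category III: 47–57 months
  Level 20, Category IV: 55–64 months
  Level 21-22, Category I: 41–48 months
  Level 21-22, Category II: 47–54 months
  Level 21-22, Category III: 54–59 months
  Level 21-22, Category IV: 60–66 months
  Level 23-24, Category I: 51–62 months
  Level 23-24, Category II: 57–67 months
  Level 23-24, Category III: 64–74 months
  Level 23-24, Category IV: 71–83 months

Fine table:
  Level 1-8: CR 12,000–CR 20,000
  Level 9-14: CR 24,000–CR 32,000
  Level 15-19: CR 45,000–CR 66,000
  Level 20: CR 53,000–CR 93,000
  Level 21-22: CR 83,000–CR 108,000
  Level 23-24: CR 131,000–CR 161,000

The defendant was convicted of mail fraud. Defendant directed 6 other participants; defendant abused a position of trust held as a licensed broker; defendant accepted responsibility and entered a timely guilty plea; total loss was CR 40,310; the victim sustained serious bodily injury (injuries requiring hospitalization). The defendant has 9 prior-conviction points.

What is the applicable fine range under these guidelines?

Base offense level for mail fraud: 11.
§1 applies (level before this adjustment is 11 ≥ 9, so +5): 11 + 5 = 16.
§2 applies: 16 + 3 = 19.
§4 applies: 19 − 3 = 16.
§6 applies: 16 + 4 = 20.
§7 applies: 20 + 3 = 23.
Final offense level: 23.
Level 23 falls in the 23-24 band.
Fine table: Level 23-24 → CR 131,000–CR 161,000.

CR 131,000–CR 161,000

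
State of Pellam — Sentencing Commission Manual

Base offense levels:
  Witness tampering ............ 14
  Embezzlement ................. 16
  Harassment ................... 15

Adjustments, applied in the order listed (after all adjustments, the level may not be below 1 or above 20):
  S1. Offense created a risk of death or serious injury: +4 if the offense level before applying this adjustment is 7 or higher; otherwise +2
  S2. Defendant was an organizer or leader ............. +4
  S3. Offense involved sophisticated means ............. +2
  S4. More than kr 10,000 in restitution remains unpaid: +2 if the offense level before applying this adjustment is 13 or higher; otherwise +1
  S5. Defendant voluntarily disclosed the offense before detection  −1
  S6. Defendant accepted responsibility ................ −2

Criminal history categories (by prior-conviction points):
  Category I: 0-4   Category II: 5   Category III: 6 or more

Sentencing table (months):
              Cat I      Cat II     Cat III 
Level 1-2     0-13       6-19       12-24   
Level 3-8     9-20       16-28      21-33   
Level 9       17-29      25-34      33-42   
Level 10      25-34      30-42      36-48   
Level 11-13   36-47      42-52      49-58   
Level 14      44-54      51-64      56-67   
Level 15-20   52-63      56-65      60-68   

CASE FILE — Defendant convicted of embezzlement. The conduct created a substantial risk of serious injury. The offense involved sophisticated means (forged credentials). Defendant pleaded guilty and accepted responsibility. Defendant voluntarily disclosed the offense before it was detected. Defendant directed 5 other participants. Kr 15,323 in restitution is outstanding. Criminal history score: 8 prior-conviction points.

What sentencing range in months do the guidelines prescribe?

60-68 months

Base offense level for embezzlement: 16.
S1 applies (level before this adjustment is 16 ≥ 7, so +4): 16 + 4 = 20.
S2 applies: 20 + 4 = 24.
S3 applies: 24 + 2 = 26.
S4 applies (level before this adjustment is 26 ≥ 13, so +2): 26 + 2 = 28.
S5 applies: 28 − 1 = 27.
S6 applies: 27 − 2 = 25.
Level 25 exceeds the maximum of 20; capped at 20.
Final offense level: 20.
Criminal history: 8 prior points → Category III (6+).
Level 20 falls in the 15-20 band.
Grid: Level 15-20 × Category III = 60-68 months.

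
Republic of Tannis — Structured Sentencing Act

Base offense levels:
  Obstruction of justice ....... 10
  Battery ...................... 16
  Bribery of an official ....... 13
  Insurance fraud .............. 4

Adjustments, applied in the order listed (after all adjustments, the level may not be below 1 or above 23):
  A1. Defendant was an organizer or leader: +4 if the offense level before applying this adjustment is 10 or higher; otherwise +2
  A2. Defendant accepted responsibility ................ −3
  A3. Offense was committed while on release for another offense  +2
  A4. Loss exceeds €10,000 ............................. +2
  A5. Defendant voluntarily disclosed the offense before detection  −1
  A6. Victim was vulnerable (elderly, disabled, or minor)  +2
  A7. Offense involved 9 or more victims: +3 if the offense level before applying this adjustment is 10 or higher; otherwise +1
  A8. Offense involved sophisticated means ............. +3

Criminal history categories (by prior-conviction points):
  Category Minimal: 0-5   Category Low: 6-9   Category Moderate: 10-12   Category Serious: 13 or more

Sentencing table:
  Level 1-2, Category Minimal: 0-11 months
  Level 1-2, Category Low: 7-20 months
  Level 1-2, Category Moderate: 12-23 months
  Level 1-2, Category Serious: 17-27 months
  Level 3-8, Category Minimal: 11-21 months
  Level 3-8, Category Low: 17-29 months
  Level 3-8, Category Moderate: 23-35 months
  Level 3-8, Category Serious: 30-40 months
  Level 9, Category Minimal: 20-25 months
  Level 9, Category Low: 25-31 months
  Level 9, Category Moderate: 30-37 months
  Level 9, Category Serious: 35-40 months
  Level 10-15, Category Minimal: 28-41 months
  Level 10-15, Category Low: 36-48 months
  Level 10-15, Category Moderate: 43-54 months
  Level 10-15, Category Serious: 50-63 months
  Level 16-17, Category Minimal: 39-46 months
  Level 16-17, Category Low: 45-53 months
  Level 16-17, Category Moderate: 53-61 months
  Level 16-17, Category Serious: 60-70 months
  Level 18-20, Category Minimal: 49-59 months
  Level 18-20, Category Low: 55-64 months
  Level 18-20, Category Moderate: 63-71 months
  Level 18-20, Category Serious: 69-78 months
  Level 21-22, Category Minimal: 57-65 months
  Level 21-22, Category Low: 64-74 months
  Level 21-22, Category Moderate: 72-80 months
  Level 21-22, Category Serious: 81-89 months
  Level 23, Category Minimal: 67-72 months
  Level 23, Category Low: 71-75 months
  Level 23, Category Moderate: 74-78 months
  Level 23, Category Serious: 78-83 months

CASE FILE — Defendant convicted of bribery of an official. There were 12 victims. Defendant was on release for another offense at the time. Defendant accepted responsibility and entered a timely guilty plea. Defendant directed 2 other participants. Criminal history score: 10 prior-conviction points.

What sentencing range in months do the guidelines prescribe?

Base offense level for bribery of an official: 13.
A1 applies (level before this adjustment is 13 ≥ 10, so +4): 13 + 4 = 17.
A2 applies: 17 − 3 = 14.
A3 applies: 14 + 2 = 16.
A5 does not apply.
A6 does not apply.
A7 applies (level before this adjustment is 16 ≥ 10, so +3): 16 + 3 = 19.
A8 does not apply.
Final offense level: 19.
Criminal history: 10 prior points → Category Moderate (10-12).
Level 19 falls in the 18-20 band.
Grid: Level 18-20 × Category Moderate = 63-71 months.

63-71 months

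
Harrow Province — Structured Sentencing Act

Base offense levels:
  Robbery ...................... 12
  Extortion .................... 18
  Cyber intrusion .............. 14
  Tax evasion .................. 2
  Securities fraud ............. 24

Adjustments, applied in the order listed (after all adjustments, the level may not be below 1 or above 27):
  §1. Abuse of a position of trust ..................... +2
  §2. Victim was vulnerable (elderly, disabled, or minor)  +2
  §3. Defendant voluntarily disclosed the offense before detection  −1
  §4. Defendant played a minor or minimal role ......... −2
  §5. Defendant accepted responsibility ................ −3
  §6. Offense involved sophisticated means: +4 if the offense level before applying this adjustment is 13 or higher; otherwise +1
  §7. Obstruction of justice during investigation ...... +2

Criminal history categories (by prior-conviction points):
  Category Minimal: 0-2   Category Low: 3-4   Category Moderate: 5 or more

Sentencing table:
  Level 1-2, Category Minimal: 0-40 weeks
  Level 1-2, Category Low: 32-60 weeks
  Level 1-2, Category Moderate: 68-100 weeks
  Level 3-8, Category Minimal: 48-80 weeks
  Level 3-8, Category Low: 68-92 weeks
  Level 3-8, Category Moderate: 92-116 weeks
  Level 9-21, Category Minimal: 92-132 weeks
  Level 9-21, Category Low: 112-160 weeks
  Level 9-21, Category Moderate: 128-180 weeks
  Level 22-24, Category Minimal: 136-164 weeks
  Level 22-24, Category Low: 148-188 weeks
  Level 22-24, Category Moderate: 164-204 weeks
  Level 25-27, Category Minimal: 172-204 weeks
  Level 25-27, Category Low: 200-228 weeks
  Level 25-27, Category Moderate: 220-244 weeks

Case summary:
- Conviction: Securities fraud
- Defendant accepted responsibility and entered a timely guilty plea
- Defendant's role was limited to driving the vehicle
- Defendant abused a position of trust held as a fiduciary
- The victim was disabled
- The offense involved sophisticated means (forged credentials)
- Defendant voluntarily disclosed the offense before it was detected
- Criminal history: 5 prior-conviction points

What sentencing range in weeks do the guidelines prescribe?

Base offense level for securities fraud: 24.
§1 applies: 24 + 2 = 26.
§2 applies: 26 + 2 = 28.
§3 applies: 28 − 1 = 27.
§4 applies: 27 − 2 = 25.
§5 applies: 25 − 3 = 22.
§6 applies (level before this adjustment is 22 ≥ 13, so +4): 22 + 4 = 26.
§7 does not apply.
Final offense level: 26.
Criminal history: 5 prior points → Category Moderate (5+).
Level 26 falls in the 25-27 band.
Grid: Level 25-27 × Category Moderate = 220-244 weeks.

220-244 weeks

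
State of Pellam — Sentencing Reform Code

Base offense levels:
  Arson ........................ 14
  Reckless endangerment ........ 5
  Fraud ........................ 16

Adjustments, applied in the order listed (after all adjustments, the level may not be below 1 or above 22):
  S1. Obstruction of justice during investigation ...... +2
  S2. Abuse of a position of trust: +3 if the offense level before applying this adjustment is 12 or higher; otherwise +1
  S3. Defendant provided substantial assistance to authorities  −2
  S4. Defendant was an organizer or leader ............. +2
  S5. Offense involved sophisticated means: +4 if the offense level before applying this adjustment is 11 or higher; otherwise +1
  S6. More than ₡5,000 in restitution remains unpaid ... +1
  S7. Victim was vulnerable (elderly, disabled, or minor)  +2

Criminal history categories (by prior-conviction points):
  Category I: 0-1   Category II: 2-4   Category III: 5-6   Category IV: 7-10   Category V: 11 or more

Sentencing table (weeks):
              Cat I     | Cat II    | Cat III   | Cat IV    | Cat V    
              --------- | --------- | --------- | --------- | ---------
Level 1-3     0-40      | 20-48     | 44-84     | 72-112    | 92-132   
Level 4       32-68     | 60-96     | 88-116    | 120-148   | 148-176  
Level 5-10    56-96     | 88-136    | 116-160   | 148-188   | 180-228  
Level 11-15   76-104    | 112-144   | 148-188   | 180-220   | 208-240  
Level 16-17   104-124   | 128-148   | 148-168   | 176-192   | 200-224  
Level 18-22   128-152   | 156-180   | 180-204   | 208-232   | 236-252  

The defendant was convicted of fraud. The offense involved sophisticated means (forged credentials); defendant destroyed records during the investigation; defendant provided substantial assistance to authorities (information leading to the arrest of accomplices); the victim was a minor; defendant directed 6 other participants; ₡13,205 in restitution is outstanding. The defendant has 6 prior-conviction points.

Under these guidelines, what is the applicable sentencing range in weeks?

Base offense level for fraud: 16.
S1 applies: 16 + 2 = 18.
S2 does not apply.
S3 applies: 18 − 2 = 16.
S4 applies: 16 + 2 = 18.
S5 applies (level before this adjustment is 18 ≥ 11, so +4): 18 + 4 = 22.
S6 applies: 22 + 1 = 23.
S7 applies: 23 + 2 = 25.
Level 25 exceeds the maximum of 22; capped at 22.
Final offense level: 22.
Criminal history: 6 prior points → Category III (5-6).
Level 22 falls in the 18-22 band.
Grid: Level 18-22 × Category III = 180-204 weeks.

180-204 weeks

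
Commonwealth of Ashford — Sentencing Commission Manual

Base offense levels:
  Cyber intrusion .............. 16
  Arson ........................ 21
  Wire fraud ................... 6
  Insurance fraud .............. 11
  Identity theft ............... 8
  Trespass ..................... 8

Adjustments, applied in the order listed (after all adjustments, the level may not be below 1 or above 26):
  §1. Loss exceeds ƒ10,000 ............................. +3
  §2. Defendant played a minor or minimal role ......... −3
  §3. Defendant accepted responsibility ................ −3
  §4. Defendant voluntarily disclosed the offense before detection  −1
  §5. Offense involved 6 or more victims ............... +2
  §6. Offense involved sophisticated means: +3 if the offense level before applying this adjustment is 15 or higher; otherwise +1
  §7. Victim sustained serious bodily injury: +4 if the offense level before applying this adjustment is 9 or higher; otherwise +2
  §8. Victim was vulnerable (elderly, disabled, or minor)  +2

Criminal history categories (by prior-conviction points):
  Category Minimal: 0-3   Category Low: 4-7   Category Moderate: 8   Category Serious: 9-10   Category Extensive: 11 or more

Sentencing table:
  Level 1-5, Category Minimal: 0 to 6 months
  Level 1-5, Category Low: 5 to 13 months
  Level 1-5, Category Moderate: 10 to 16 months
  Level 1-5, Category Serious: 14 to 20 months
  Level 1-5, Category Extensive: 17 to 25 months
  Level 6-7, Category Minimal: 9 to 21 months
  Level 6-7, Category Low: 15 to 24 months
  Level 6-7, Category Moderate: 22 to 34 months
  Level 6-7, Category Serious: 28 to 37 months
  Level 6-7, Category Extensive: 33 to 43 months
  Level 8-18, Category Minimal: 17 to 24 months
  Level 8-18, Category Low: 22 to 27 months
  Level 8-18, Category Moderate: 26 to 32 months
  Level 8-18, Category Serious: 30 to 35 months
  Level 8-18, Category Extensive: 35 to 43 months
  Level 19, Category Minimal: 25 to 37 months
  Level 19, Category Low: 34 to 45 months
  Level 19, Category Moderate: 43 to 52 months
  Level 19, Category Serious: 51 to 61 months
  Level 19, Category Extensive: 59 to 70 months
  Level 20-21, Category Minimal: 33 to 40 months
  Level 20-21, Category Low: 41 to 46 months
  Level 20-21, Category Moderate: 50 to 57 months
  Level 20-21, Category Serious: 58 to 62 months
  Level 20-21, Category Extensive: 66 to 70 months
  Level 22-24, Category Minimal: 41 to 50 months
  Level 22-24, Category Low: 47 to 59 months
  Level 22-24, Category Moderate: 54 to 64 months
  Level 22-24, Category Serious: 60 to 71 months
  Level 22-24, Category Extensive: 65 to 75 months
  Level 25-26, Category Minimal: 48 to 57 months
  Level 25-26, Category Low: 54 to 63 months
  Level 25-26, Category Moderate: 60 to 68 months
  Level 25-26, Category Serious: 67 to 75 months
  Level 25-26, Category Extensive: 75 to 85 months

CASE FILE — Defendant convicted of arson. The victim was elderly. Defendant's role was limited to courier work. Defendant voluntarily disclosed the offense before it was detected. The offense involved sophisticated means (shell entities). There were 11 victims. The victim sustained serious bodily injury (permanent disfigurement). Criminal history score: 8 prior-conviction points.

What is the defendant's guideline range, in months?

60-68 months

Base offense level for arson: 21.
§2 applies: 21 − 3 = 18.
§4 applies: 18 − 1 = 17.
§5 applies: 17 + 2 = 19.
§6 applies (level before this adjustment is 19 ≥ 15, so +3): 19 + 3 = 22.
§7 applies (level before this adjustment is 22 ≥ 9, so +4): 22 + 4 = 26.
§8 applies: 26 + 2 = 28.
Level 28 exceeds the maximum of 26; capped at 26.
Final offense level: 26.
Criminal history: 8 prior points → Category Moderate (8).
Level 26 falls in the 25-26 band.
Grid: Level 25-26 × Category Moderate = 60-68 months.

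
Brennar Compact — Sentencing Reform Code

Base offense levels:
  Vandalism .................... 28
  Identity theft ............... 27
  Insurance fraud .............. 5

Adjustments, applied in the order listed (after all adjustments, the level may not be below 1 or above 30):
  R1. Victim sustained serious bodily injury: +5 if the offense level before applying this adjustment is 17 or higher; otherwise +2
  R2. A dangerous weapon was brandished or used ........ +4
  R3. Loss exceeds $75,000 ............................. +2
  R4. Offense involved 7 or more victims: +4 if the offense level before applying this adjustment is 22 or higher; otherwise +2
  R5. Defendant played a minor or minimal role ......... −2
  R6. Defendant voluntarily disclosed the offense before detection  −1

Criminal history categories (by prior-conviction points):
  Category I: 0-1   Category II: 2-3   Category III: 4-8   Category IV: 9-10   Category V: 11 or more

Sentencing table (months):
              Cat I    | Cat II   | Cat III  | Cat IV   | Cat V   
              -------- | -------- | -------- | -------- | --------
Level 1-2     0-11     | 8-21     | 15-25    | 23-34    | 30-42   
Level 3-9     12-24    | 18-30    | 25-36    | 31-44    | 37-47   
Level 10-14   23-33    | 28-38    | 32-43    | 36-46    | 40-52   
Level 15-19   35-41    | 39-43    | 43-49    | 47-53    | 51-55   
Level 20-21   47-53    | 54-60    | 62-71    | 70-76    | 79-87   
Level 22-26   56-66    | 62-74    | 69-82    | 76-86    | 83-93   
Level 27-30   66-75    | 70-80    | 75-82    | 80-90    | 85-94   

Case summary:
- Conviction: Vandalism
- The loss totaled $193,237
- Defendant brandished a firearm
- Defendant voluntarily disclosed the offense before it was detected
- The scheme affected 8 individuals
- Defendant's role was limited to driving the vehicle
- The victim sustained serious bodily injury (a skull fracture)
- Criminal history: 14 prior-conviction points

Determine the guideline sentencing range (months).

Base offense level for vandalism: 28.
R1 applies (level before this adjustment is 28 ≥ 17, so +5): 28 + 5 = 33.
R2 applies: 33 + 4 = 37.
R3 applies: 37 + 2 = 39.
R4 applies (level before this adjustment is 39 ≥ 22, so +4): 39 + 4 = 43.
R5 applies: 43 − 2 = 41.
R6 applies: 41 − 1 = 40.
Level 40 exceeds the maximum of 30; capped at 30.
Final offense level: 30.
Criminal history: 14 prior points → Category V (11+).
Level 30 falls in the 27-30 band.
Grid: Level 27-30 × Category V = 85-94 months.

85-94 months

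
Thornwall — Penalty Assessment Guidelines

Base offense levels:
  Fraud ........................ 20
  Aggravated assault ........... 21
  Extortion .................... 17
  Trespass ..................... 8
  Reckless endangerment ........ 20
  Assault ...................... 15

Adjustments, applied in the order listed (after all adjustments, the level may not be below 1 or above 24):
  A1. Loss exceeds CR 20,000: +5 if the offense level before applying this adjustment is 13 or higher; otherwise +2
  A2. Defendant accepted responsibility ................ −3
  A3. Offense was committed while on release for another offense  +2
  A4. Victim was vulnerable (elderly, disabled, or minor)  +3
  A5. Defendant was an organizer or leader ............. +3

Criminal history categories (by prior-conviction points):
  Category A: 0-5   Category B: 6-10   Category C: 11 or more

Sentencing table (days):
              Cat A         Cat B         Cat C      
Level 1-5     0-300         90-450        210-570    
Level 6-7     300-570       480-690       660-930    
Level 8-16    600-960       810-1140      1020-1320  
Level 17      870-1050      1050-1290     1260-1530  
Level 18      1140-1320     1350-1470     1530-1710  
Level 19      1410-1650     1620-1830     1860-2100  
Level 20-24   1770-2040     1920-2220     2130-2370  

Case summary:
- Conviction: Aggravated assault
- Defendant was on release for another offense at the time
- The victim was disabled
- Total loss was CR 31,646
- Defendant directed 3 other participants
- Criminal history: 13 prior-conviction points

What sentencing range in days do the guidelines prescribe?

Base offense level for aggravated assault: 21.
A1 applies (level before this adjustment is 21 ≥ 13, so +5): 21 + 5 = 26.
A3 applies: 26 + 2 = 28.
A4 applies: 28 + 3 = 31.
A5 applies: 31 + 3 = 34.
Level 34 exceeds the maximum of 24; capped at 24.
Final offense level: 24.
Criminal history: 13 prior points → Category C (11+).
Level 24 falls in the 20-24 band.
Grid: Level 20-24 × Category C = 2130-2370 days.

2130-2370 days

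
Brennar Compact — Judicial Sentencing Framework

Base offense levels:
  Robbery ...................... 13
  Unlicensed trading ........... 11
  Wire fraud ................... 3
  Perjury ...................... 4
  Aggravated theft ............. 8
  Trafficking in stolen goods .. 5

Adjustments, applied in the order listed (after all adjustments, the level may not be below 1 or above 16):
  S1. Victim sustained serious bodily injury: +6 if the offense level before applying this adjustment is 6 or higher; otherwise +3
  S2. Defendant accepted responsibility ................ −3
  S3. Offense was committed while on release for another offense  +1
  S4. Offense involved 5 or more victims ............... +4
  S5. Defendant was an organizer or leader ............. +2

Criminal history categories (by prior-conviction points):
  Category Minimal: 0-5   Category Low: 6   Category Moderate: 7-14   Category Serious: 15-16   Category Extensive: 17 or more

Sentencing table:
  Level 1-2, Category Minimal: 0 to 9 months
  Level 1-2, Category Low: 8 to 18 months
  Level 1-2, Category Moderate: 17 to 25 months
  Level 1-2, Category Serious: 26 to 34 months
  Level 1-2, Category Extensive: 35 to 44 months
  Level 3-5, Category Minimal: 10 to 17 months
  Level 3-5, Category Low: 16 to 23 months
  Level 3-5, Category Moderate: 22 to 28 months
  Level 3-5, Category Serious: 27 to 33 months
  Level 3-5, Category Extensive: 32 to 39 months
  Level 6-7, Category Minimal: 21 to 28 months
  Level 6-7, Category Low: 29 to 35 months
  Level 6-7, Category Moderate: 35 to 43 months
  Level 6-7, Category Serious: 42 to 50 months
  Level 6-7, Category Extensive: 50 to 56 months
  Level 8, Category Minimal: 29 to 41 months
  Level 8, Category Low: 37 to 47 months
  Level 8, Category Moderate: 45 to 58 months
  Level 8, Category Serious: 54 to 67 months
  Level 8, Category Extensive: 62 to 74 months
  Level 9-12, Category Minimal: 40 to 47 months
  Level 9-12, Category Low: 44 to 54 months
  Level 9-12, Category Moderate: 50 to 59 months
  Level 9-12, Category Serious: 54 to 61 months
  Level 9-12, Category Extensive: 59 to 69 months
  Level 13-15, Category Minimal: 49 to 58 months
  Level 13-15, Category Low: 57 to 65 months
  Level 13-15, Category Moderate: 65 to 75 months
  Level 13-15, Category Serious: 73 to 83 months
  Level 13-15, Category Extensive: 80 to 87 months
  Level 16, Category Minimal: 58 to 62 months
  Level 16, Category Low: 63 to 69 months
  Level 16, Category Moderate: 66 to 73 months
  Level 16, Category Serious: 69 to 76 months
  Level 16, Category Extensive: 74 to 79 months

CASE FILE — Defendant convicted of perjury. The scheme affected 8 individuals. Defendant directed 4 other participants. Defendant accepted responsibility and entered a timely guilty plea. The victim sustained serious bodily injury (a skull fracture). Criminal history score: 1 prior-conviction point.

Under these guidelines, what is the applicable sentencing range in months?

40-47 months

Base offense level for perjury: 4.
S1 applies (level before this adjustment is 4 < 6, so +3): 4 + 3 = 7.
S2 applies: 7 − 3 = 4.
S4 applies: 4 + 4 = 8.
S5 applies: 8 + 2 = 10.
Final offense level: 10.
Criminal history: 1 prior point → Category Minimal (0-5).
Level 10 falls in the 9-12 band.
Grid: Level 9-12 × Category Minimal = 40-47 months.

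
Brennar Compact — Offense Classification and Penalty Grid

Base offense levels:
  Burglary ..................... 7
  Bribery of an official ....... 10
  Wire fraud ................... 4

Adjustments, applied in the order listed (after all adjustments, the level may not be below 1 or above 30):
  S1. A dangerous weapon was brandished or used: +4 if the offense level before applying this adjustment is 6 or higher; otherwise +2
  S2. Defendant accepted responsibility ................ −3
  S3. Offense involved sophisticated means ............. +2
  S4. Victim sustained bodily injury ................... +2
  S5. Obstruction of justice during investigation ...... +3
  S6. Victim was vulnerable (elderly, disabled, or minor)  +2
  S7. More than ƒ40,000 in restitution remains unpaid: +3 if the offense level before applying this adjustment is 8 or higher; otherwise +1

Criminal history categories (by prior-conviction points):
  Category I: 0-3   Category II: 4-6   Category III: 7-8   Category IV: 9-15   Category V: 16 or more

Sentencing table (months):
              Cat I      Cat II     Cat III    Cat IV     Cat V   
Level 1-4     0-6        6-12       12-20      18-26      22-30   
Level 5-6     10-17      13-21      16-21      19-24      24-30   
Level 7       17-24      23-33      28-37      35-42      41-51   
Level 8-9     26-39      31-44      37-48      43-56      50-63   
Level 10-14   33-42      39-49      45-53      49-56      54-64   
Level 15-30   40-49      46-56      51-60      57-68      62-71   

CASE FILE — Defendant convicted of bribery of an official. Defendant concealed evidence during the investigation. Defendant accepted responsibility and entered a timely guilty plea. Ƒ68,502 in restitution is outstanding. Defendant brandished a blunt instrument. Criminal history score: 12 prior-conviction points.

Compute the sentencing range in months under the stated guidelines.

57-68 months

Base offense level for bribery of an official: 10.
S1 applies (level before this adjustment is 10 ≥ 6, so +4): 10 + 4 = 14.
S2 applies: 14 − 3 = 11.
S4 does not apply.
S5 applies: 11 + 3 = 14.
S6 does not apply.
S7 applies (level before this adjustment is 14 ≥ 8, so +3): 14 + 3 = 17.
Final offense level: 17.
Criminal history: 12 prior points → Category IV (9-15).
Level 17 falls in the 15-30 band.
Grid: Level 15-30 × Category IV = 57-68 months.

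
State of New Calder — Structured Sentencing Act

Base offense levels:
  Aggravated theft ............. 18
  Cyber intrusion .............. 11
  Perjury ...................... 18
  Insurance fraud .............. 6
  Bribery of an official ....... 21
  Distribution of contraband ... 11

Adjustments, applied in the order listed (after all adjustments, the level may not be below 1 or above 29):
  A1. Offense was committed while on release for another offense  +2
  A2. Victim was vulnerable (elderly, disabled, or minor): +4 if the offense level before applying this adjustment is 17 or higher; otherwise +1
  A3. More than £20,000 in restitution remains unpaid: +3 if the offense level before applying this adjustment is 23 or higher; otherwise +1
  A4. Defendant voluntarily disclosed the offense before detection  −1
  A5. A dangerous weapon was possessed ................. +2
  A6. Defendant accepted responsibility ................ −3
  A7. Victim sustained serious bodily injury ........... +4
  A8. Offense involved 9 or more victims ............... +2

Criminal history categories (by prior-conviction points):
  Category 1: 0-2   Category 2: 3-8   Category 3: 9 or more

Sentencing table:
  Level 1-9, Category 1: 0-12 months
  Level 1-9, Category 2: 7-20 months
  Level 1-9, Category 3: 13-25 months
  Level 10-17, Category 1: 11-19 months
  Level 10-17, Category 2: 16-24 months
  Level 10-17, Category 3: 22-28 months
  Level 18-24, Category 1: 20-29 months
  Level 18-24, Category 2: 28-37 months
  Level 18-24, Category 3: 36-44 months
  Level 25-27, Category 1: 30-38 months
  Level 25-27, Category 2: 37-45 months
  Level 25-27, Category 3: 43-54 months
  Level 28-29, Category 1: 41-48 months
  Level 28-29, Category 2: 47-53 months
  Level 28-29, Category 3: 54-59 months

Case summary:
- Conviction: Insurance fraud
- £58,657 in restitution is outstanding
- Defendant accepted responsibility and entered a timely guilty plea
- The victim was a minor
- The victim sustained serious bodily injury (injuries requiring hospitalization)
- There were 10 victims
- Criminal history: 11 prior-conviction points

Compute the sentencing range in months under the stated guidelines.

Base offense level for insurance fraud: 6.
A1 does not apply.
A2 applies (level before this adjustment is 6 < 17, so +1): 6 + 1 = 7.
A3 applies (level before this adjustment is 7 < 23, so +1): 7 + 1 = 8.
A5 does not apply.
A6 applies: 8 − 3 = 5.
A7 applies: 5 + 4 = 9.
A8 applies: 9 + 2 = 11.
Final offense level: 11.
Criminal history: 11 prior points → Category 3 (9+).
Level 11 falls in the 10-17 band.
Grid: Level 10-17 × Category 3 = 22-28 months.

22-28 months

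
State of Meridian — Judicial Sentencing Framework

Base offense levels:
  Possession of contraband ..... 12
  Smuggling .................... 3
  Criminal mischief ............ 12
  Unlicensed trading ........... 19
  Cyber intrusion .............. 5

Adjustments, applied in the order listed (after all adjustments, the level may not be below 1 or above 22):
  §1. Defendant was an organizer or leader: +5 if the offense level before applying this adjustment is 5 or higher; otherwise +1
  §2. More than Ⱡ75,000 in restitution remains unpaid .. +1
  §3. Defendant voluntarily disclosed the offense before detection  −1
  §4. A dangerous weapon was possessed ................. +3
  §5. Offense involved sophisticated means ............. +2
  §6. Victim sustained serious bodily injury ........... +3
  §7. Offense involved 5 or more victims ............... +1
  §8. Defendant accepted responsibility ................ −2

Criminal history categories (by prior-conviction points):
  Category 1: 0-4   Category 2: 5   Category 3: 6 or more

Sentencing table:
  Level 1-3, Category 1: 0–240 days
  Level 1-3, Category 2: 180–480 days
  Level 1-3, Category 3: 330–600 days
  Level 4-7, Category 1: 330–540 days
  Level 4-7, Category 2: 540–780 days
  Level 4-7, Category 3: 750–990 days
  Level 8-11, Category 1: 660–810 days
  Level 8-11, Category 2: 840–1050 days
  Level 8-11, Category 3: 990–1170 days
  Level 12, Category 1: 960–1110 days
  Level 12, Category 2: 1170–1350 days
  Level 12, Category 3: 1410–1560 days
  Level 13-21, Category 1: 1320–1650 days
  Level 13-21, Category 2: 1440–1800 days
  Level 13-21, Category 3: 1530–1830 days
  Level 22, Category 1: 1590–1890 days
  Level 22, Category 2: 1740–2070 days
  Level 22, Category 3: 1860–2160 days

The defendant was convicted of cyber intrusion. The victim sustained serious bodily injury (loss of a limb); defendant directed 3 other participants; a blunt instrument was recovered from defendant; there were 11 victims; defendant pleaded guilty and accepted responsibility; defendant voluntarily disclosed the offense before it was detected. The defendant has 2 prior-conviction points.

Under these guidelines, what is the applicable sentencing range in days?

1320-1650 days

Base offense level for cyber intrusion: 5.
§1 applies (level before this adjustment is 5 ≥ 5, so +5): 5 + 5 = 10.
§2 does not apply.
§3 applies: 10 − 1 = 9.
§4 applies: 9 + 3 = 12.
§5 does not apply.
§6 applies: 12 + 3 = 15.
§7 applies: 15 + 1 = 16.
§8 applies: 16 − 2 = 14.
Final offense level: 14.
Criminal history: 2 prior points → Category 1 (0-4).
Level 14 falls in the 13-21 band.
Grid: Level 13-21 × Category 1 = 1320-1650 days.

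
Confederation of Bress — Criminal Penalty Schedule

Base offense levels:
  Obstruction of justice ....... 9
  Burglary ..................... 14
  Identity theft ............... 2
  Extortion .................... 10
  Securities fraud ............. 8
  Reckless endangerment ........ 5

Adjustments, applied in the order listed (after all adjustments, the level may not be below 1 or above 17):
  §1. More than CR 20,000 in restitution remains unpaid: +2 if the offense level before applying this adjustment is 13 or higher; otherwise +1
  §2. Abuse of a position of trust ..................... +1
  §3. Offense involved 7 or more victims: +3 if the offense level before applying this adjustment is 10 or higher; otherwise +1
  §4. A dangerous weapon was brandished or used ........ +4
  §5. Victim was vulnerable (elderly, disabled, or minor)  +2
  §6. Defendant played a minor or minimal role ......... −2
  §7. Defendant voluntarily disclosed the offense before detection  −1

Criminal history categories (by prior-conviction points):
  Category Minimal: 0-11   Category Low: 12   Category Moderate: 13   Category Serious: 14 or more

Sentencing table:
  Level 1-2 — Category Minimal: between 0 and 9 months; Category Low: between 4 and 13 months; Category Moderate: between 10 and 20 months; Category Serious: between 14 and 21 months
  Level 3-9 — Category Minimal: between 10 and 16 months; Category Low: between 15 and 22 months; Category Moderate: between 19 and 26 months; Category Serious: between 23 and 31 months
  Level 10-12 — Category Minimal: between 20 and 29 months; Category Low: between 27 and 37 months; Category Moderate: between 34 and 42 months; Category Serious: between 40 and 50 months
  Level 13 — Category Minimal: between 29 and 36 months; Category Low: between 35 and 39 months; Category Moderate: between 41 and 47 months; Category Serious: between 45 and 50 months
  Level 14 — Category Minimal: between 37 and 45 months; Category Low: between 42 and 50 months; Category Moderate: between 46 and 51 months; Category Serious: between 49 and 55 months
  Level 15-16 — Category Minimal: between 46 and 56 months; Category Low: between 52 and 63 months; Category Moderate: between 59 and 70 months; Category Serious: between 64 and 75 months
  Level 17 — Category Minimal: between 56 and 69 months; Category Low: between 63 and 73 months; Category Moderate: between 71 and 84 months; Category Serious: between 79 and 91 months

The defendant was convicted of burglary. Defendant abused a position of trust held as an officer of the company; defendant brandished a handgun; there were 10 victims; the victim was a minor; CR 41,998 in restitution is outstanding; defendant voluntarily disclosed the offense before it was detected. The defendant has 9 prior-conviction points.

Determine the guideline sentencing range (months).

Base offense level for burglary: 14.
§1 applies (level before this adjustment is 14 ≥ 13, so +2): 14 + 2 = 16.
§2 applies: 16 + 1 = 17.
§3 applies (level before this adjustment is 17 ≥ 10, so +3): 17 + 3 = 20.
§4 applies: 20 + 4 = 24.
§5 applies: 24 + 2 = 26.
§7 applies: 26 − 1 = 25.
Level 25 exceeds the maximum of 17; capped at 17.
Final offense level: 17.
Criminal history: 9 prior points → Category Minimal (0-11).
Level 17 falls in the 17 band.
Grid: Level 17 × Category Minimal = 56-69 months.

56-69 months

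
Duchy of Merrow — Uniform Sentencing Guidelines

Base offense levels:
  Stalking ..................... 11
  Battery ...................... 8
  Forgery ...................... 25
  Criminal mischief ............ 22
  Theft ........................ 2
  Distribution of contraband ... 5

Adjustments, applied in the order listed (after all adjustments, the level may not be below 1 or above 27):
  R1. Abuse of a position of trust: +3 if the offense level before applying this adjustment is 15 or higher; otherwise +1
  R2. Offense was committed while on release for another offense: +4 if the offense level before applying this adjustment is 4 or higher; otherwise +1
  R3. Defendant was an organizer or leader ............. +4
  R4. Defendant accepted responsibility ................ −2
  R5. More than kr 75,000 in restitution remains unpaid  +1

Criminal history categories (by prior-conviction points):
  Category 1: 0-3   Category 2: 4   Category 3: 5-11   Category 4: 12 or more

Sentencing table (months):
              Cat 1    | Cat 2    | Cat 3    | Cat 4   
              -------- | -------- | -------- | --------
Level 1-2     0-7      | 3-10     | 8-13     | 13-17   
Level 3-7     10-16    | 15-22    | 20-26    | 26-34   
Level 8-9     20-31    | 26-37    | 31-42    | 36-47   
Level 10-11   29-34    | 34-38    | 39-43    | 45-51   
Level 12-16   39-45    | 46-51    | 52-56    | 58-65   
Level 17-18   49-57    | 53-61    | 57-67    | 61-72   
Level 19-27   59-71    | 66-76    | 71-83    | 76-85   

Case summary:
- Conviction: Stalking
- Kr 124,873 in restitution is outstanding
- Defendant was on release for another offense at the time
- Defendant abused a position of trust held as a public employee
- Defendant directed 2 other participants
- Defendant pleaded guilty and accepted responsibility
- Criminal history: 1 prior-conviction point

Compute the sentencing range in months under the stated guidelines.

Base offense level for stalking: 11.
R1 applies (level before this adjustment is 11 < 15, so +1): 11 + 1 = 12.
R2 applies (level before this adjustment is 12 ≥ 4, so +4): 12 + 4 = 16.
R3 applies: 16 + 4 = 20.
R4 applies: 20 − 2 = 18.
R5 applies: 18 + 1 = 19.
Final offense level: 19.
Criminal history: 1 prior point → Category 1 (0-3).
Level 19 falls in the 19-27 band.
Grid: Level 19-27 × Category 1 = 59-71 months.

59-71 months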